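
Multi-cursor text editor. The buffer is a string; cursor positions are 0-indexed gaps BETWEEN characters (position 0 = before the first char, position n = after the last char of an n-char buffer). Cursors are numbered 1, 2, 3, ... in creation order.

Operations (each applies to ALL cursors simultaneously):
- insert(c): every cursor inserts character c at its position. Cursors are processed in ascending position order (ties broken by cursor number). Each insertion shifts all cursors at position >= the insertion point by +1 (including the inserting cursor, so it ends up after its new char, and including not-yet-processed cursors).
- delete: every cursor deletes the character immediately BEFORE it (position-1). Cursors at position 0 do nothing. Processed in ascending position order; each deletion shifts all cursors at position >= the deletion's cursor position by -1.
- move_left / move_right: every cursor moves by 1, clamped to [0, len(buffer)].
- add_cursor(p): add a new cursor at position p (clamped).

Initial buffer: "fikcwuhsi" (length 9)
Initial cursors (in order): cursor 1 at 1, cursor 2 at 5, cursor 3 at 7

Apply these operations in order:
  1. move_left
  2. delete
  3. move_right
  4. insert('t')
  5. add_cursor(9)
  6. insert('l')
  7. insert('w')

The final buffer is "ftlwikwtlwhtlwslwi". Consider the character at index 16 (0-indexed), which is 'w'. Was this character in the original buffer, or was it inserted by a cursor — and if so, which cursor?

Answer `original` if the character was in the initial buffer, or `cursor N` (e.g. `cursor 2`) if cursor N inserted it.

Answer: cursor 4

Derivation:
After op 1 (move_left): buffer="fikcwuhsi" (len 9), cursors c1@0 c2@4 c3@6, authorship .........
After op 2 (delete): buffer="fikwhsi" (len 7), cursors c1@0 c2@3 c3@4, authorship .......
After op 3 (move_right): buffer="fikwhsi" (len 7), cursors c1@1 c2@4 c3@5, authorship .......
After op 4 (insert('t')): buffer="ftikwthtsi" (len 10), cursors c1@2 c2@6 c3@8, authorship .1...2.3..
After op 5 (add_cursor(9)): buffer="ftikwthtsi" (len 10), cursors c1@2 c2@6 c3@8 c4@9, authorship .1...2.3..
After op 6 (insert('l')): buffer="ftlikwtlhtlsli" (len 14), cursors c1@3 c2@8 c3@11 c4@13, authorship .11...22.33.4.
After op 7 (insert('w')): buffer="ftlwikwtlwhtlwslwi" (len 18), cursors c1@4 c2@10 c3@14 c4@17, authorship .111...222.333.44.
Authorship (.=original, N=cursor N): . 1 1 1 . . . 2 2 2 . 3 3 3 . 4 4 .
Index 16: author = 4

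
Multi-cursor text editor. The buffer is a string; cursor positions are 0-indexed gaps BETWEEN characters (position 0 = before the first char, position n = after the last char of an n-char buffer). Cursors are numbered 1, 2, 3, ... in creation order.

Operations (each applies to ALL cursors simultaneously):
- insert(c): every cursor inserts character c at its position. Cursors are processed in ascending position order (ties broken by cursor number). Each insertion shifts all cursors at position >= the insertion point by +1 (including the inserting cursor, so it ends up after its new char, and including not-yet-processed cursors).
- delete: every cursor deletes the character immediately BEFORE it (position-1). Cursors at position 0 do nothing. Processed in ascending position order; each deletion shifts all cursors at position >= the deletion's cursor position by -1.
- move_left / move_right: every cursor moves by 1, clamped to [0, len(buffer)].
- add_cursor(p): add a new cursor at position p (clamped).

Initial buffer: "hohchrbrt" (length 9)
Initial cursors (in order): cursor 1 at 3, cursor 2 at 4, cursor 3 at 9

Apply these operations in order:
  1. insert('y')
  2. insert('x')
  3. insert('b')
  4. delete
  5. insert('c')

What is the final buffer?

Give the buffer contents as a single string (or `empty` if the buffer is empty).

After op 1 (insert('y')): buffer="hohycyhrbrty" (len 12), cursors c1@4 c2@6 c3@12, authorship ...1.2.....3
After op 2 (insert('x')): buffer="hohyxcyxhrbrtyx" (len 15), cursors c1@5 c2@8 c3@15, authorship ...11.22.....33
After op 3 (insert('b')): buffer="hohyxbcyxbhrbrtyxb" (len 18), cursors c1@6 c2@10 c3@18, authorship ...111.222.....333
After op 4 (delete): buffer="hohyxcyxhrbrtyx" (len 15), cursors c1@5 c2@8 c3@15, authorship ...11.22.....33
After op 5 (insert('c')): buffer="hohyxccyxchrbrtyxc" (len 18), cursors c1@6 c2@10 c3@18, authorship ...111.222.....333

Answer: hohyxccyxchrbrtyxc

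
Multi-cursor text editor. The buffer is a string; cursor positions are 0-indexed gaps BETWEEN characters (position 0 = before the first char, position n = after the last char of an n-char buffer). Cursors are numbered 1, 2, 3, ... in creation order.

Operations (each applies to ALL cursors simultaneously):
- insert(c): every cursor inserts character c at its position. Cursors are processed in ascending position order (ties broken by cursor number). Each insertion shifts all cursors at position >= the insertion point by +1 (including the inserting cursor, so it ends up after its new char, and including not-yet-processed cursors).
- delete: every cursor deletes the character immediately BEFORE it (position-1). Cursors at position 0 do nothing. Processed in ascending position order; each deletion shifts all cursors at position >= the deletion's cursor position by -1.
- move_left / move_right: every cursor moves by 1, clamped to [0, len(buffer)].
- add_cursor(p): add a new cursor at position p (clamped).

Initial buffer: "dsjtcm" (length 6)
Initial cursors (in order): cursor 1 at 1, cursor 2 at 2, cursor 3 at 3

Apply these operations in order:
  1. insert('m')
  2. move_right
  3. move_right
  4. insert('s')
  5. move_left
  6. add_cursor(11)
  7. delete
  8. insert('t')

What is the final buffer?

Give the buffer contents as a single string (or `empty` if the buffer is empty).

After op 1 (insert('m')): buffer="dmsmjmtcm" (len 9), cursors c1@2 c2@4 c3@6, authorship .1.2.3...
After op 2 (move_right): buffer="dmsmjmtcm" (len 9), cursors c1@3 c2@5 c3@7, authorship .1.2.3...
After op 3 (move_right): buffer="dmsmjmtcm" (len 9), cursors c1@4 c2@6 c3@8, authorship .1.2.3...
After op 4 (insert('s')): buffer="dmsmsjmstcsm" (len 12), cursors c1@5 c2@8 c3@11, authorship .1.21.32..3.
After op 5 (move_left): buffer="dmsmsjmstcsm" (len 12), cursors c1@4 c2@7 c3@10, authorship .1.21.32..3.
After op 6 (add_cursor(11)): buffer="dmsmsjmstcsm" (len 12), cursors c1@4 c2@7 c3@10 c4@11, authorship .1.21.32..3.
After op 7 (delete): buffer="dmssjstm" (len 8), cursors c1@3 c2@5 c3@7 c4@7, authorship .1.1.2..
After op 8 (insert('t')): buffer="dmstsjtstttm" (len 12), cursors c1@4 c2@7 c3@11 c4@11, authorship .1.11.22.34.

Answer: dmstsjtstttm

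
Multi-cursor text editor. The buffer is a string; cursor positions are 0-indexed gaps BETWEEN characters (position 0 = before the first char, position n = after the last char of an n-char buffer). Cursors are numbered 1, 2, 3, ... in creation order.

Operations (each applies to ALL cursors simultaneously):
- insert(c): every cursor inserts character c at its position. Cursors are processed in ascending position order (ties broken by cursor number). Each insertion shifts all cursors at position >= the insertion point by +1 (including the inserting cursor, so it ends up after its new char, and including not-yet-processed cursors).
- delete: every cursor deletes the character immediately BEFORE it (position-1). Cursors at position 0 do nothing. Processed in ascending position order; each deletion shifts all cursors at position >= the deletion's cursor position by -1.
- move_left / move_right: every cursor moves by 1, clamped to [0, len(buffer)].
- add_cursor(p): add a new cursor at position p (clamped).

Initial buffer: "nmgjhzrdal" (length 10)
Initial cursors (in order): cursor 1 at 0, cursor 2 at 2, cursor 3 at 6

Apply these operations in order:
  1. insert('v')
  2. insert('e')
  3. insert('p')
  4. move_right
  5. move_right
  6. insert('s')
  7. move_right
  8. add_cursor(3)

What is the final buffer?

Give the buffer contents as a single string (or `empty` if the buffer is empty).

After op 1 (insert('v')): buffer="vnmvgjhzvrdal" (len 13), cursors c1@1 c2@4 c3@9, authorship 1..2....3....
After op 2 (insert('e')): buffer="venmvegjhzverdal" (len 16), cursors c1@2 c2@6 c3@12, authorship 11..22....33....
After op 3 (insert('p')): buffer="vepnmvepgjhzveprdal" (len 19), cursors c1@3 c2@8 c3@15, authorship 111..222....333....
After op 4 (move_right): buffer="vepnmvepgjhzveprdal" (len 19), cursors c1@4 c2@9 c3@16, authorship 111..222....333....
After op 5 (move_right): buffer="vepnmvepgjhzveprdal" (len 19), cursors c1@5 c2@10 c3@17, authorship 111..222....333....
After op 6 (insert('s')): buffer="vepnmsvepgjshzveprdsal" (len 22), cursors c1@6 c2@12 c3@20, authorship 111..1222..2..333..3..
After op 7 (move_right): buffer="vepnmsvepgjshzveprdsal" (len 22), cursors c1@7 c2@13 c3@21, authorship 111..1222..2..333..3..
After op 8 (add_cursor(3)): buffer="vepnmsvepgjshzveprdsal" (len 22), cursors c4@3 c1@7 c2@13 c3@21, authorship 111..1222..2..333..3..

Answer: vepnmsvepgjshzveprdsal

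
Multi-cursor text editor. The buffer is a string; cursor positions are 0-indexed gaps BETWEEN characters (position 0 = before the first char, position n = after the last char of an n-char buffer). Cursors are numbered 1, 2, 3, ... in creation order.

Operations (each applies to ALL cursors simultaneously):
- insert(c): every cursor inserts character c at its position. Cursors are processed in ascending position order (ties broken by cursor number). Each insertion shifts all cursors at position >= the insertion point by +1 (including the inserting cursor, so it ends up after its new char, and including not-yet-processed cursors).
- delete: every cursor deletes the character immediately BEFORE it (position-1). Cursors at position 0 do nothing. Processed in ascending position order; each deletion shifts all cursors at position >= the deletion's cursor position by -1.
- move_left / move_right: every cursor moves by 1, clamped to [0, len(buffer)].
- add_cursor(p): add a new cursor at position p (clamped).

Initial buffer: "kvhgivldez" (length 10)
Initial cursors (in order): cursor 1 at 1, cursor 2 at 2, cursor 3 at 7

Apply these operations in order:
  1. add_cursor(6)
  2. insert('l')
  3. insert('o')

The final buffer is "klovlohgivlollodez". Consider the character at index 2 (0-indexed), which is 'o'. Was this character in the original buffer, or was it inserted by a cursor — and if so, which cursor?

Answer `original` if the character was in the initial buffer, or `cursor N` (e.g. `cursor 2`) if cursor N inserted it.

After op 1 (add_cursor(6)): buffer="kvhgivldez" (len 10), cursors c1@1 c2@2 c4@6 c3@7, authorship ..........
After op 2 (insert('l')): buffer="klvlhgivllldez" (len 14), cursors c1@2 c2@4 c4@9 c3@11, authorship .1.2....4.3...
After op 3 (insert('o')): buffer="klovlohgivlollodez" (len 18), cursors c1@3 c2@6 c4@12 c3@15, authorship .11.22....44.33...
Authorship (.=original, N=cursor N): . 1 1 . 2 2 . . . . 4 4 . 3 3 . . .
Index 2: author = 1

Answer: cursor 1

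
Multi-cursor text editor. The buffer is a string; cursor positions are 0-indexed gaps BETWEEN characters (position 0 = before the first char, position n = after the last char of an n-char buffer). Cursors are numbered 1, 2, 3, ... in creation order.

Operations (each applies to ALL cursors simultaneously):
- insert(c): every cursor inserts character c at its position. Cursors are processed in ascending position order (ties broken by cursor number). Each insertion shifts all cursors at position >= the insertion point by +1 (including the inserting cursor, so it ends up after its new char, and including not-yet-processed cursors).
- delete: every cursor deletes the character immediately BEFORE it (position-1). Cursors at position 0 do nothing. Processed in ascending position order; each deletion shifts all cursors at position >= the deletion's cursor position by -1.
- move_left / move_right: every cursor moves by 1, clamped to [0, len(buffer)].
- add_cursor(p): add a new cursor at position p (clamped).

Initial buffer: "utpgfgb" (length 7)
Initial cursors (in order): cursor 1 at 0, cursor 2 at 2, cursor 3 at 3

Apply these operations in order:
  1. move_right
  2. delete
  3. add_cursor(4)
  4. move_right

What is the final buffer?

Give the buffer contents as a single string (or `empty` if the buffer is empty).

After op 1 (move_right): buffer="utpgfgb" (len 7), cursors c1@1 c2@3 c3@4, authorship .......
After op 2 (delete): buffer="tfgb" (len 4), cursors c1@0 c2@1 c3@1, authorship ....
After op 3 (add_cursor(4)): buffer="tfgb" (len 4), cursors c1@0 c2@1 c3@1 c4@4, authorship ....
After op 4 (move_right): buffer="tfgb" (len 4), cursors c1@1 c2@2 c3@2 c4@4, authorship ....

Answer: tfgb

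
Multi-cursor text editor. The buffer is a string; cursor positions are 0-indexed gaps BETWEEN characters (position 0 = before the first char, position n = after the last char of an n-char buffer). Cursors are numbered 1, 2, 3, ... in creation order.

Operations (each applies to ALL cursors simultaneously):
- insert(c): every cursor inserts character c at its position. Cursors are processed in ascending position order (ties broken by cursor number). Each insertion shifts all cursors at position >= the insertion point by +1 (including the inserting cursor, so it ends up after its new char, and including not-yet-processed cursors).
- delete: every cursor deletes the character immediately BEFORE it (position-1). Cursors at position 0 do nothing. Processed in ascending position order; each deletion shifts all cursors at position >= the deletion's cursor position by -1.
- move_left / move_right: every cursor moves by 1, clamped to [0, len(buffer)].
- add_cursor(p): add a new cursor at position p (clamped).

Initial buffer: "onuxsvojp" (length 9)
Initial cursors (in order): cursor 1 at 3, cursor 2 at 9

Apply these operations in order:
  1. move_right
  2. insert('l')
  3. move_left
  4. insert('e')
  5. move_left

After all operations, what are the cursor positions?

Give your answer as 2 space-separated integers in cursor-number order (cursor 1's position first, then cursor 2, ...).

Answer: 4 11

Derivation:
After op 1 (move_right): buffer="onuxsvojp" (len 9), cursors c1@4 c2@9, authorship .........
After op 2 (insert('l')): buffer="onuxlsvojpl" (len 11), cursors c1@5 c2@11, authorship ....1.....2
After op 3 (move_left): buffer="onuxlsvojpl" (len 11), cursors c1@4 c2@10, authorship ....1.....2
After op 4 (insert('e')): buffer="onuxelsvojpel" (len 13), cursors c1@5 c2@12, authorship ....11.....22
After op 5 (move_left): buffer="onuxelsvojpel" (len 13), cursors c1@4 c2@11, authorship ....11.....22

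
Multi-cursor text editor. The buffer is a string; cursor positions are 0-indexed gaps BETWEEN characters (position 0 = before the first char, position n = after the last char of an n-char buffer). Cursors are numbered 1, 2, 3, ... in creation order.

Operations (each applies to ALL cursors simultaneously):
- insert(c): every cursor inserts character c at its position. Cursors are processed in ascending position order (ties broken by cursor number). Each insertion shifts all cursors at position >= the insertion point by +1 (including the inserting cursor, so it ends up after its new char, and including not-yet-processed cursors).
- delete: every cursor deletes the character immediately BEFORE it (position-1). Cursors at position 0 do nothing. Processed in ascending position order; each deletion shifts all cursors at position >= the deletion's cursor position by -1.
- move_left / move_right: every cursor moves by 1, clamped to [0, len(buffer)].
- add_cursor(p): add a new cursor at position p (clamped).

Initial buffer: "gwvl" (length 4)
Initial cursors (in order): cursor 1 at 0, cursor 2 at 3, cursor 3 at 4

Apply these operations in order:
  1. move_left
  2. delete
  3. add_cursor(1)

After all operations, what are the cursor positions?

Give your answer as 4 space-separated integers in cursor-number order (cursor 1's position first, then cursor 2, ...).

After op 1 (move_left): buffer="gwvl" (len 4), cursors c1@0 c2@2 c3@3, authorship ....
After op 2 (delete): buffer="gl" (len 2), cursors c1@0 c2@1 c3@1, authorship ..
After op 3 (add_cursor(1)): buffer="gl" (len 2), cursors c1@0 c2@1 c3@1 c4@1, authorship ..

Answer: 0 1 1 1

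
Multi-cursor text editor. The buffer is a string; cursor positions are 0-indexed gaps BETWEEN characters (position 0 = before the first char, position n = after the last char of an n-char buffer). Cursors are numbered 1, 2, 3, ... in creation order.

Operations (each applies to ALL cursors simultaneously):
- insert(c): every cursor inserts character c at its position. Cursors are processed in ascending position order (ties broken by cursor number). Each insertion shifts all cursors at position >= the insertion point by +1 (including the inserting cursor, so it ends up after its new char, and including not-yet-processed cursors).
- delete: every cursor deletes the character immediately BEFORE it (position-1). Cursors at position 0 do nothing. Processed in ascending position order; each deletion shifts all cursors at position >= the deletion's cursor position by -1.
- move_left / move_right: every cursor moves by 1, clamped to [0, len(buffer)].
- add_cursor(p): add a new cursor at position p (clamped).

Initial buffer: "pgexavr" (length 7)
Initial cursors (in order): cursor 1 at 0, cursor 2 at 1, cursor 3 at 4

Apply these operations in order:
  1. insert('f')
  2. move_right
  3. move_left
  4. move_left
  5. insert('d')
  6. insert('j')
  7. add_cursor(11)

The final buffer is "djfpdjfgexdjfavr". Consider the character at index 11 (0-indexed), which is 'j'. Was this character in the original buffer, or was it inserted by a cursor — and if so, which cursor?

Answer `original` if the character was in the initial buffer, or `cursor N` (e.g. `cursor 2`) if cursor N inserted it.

After op 1 (insert('f')): buffer="fpfgexfavr" (len 10), cursors c1@1 c2@3 c3@7, authorship 1.2...3...
After op 2 (move_right): buffer="fpfgexfavr" (len 10), cursors c1@2 c2@4 c3@8, authorship 1.2...3...
After op 3 (move_left): buffer="fpfgexfavr" (len 10), cursors c1@1 c2@3 c3@7, authorship 1.2...3...
After op 4 (move_left): buffer="fpfgexfavr" (len 10), cursors c1@0 c2@2 c3@6, authorship 1.2...3...
After op 5 (insert('d')): buffer="dfpdfgexdfavr" (len 13), cursors c1@1 c2@4 c3@9, authorship 11.22...33...
After op 6 (insert('j')): buffer="djfpdjfgexdjfavr" (len 16), cursors c1@2 c2@6 c3@12, authorship 111.222...333...
After op 7 (add_cursor(11)): buffer="djfpdjfgexdjfavr" (len 16), cursors c1@2 c2@6 c4@11 c3@12, authorship 111.222...333...
Authorship (.=original, N=cursor N): 1 1 1 . 2 2 2 . . . 3 3 3 . . .
Index 11: author = 3

Answer: cursor 3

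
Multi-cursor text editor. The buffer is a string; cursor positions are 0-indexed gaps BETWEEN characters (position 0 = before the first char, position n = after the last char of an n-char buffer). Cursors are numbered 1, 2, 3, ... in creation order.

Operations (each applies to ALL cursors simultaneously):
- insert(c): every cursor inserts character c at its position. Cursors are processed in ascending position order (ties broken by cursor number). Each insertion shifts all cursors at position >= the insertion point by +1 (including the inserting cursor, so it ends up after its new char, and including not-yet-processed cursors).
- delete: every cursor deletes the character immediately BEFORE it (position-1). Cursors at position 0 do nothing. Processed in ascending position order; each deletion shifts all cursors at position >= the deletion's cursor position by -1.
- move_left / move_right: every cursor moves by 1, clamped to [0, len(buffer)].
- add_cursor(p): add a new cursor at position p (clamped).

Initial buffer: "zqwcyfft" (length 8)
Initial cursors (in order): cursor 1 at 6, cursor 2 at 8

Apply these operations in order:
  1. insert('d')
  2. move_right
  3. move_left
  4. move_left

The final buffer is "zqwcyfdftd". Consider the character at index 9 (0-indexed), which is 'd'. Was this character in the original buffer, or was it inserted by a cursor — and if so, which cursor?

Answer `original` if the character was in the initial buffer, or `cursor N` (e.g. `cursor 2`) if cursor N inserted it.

Answer: cursor 2

Derivation:
After op 1 (insert('d')): buffer="zqwcyfdftd" (len 10), cursors c1@7 c2@10, authorship ......1..2
After op 2 (move_right): buffer="zqwcyfdftd" (len 10), cursors c1@8 c2@10, authorship ......1..2
After op 3 (move_left): buffer="zqwcyfdftd" (len 10), cursors c1@7 c2@9, authorship ......1..2
After op 4 (move_left): buffer="zqwcyfdftd" (len 10), cursors c1@6 c2@8, authorship ......1..2
Authorship (.=original, N=cursor N): . . . . . . 1 . . 2
Index 9: author = 2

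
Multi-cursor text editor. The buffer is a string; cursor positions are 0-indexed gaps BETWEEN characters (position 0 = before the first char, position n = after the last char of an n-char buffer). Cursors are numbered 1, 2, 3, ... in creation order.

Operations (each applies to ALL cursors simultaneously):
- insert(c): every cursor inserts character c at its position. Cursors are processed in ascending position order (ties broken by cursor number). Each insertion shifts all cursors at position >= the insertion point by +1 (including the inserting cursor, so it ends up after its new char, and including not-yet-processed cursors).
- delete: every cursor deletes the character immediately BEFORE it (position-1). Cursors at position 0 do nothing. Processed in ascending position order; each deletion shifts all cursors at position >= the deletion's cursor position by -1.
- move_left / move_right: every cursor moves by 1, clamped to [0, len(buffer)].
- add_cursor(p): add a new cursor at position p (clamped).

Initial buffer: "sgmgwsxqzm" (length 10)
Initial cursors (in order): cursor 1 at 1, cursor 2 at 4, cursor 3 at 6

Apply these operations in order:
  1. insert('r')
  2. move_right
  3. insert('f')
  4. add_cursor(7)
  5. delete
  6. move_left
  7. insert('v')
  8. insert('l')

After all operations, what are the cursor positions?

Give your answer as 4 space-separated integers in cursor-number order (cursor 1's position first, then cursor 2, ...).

After op 1 (insert('r')): buffer="srgmgrwsrxqzm" (len 13), cursors c1@2 c2@6 c3@9, authorship .1...2..3....
After op 2 (move_right): buffer="srgmgrwsrxqzm" (len 13), cursors c1@3 c2@7 c3@10, authorship .1...2..3....
After op 3 (insert('f')): buffer="srgfmgrwfsrxfqzm" (len 16), cursors c1@4 c2@9 c3@13, authorship .1.1..2.2.3.3...
After op 4 (add_cursor(7)): buffer="srgfmgrwfsrxfqzm" (len 16), cursors c1@4 c4@7 c2@9 c3@13, authorship .1.1..2.2.3.3...
After op 5 (delete): buffer="srgmgwsrxqzm" (len 12), cursors c1@3 c4@5 c2@6 c3@9, authorship .1.....3....
After op 6 (move_left): buffer="srgmgwsrxqzm" (len 12), cursors c1@2 c4@4 c2@5 c3@8, authorship .1.....3....
After op 7 (insert('v')): buffer="srvgmvgvwsrvxqzm" (len 16), cursors c1@3 c4@6 c2@8 c3@12, authorship .11..4.2..33....
After op 8 (insert('l')): buffer="srvlgmvlgvlwsrvlxqzm" (len 20), cursors c1@4 c4@8 c2@11 c3@16, authorship .111..44.22..333....

Answer: 4 11 16 8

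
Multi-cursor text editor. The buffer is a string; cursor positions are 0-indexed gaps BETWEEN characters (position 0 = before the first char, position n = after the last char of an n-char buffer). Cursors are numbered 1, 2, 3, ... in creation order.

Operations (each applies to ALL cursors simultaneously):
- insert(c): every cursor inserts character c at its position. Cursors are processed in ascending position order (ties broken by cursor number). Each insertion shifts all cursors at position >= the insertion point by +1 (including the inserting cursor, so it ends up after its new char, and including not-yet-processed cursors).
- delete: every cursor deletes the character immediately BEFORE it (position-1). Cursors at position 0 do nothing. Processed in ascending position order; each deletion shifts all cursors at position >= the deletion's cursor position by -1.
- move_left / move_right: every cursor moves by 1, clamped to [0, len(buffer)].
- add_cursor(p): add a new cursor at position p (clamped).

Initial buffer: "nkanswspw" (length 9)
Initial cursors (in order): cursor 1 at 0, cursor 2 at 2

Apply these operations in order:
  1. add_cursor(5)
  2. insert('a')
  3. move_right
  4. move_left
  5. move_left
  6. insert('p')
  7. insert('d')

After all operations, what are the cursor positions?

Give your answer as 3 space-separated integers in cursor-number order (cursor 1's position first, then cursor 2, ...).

Answer: 2 7 13

Derivation:
After op 1 (add_cursor(5)): buffer="nkanswspw" (len 9), cursors c1@0 c2@2 c3@5, authorship .........
After op 2 (insert('a')): buffer="ankaansawspw" (len 12), cursors c1@1 c2@4 c3@8, authorship 1..2...3....
After op 3 (move_right): buffer="ankaansawspw" (len 12), cursors c1@2 c2@5 c3@9, authorship 1..2...3....
After op 4 (move_left): buffer="ankaansawspw" (len 12), cursors c1@1 c2@4 c3@8, authorship 1..2...3....
After op 5 (move_left): buffer="ankaansawspw" (len 12), cursors c1@0 c2@3 c3@7, authorship 1..2...3....
After op 6 (insert('p')): buffer="pankpaanspawspw" (len 15), cursors c1@1 c2@5 c3@10, authorship 11..22...33....
After op 7 (insert('d')): buffer="pdankpdaanspdawspw" (len 18), cursors c1@2 c2@7 c3@13, authorship 111..222...333....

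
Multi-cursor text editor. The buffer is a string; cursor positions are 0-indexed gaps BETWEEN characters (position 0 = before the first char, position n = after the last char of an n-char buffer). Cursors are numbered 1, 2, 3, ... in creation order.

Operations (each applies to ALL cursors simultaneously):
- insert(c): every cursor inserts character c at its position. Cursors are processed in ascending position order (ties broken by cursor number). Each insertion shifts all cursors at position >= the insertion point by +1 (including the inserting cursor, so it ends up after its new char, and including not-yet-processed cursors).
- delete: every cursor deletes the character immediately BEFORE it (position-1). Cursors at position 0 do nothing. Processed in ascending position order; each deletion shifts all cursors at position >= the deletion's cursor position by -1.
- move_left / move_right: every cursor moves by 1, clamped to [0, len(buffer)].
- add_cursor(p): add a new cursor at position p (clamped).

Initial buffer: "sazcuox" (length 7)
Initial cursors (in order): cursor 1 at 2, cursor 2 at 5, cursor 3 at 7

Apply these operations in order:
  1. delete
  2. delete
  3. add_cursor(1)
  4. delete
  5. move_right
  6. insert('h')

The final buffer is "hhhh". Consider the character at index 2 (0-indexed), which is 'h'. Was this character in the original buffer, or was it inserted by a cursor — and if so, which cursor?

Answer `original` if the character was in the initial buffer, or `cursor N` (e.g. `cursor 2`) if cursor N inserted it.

After op 1 (delete): buffer="szco" (len 4), cursors c1@1 c2@3 c3@4, authorship ....
After op 2 (delete): buffer="z" (len 1), cursors c1@0 c2@1 c3@1, authorship .
After op 3 (add_cursor(1)): buffer="z" (len 1), cursors c1@0 c2@1 c3@1 c4@1, authorship .
After op 4 (delete): buffer="" (len 0), cursors c1@0 c2@0 c3@0 c4@0, authorship 
After op 5 (move_right): buffer="" (len 0), cursors c1@0 c2@0 c3@0 c4@0, authorship 
After op 6 (insert('h')): buffer="hhhh" (len 4), cursors c1@4 c2@4 c3@4 c4@4, authorship 1234
Authorship (.=original, N=cursor N): 1 2 3 4
Index 2: author = 3

Answer: cursor 3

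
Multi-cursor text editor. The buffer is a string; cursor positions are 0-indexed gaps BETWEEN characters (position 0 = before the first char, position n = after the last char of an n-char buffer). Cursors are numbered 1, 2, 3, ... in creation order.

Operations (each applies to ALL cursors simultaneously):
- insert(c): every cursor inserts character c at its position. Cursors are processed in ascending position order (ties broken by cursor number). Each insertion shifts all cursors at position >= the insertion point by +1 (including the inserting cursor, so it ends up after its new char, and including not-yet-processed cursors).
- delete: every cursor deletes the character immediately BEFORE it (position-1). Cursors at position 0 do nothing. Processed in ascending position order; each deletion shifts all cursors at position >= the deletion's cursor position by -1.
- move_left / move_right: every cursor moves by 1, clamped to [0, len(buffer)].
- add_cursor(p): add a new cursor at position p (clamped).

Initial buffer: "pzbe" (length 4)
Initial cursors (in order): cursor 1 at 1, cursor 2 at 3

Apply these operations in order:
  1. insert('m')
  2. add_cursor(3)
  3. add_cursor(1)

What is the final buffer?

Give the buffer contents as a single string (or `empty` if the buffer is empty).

Answer: pmzbme

Derivation:
After op 1 (insert('m')): buffer="pmzbme" (len 6), cursors c1@2 c2@5, authorship .1..2.
After op 2 (add_cursor(3)): buffer="pmzbme" (len 6), cursors c1@2 c3@3 c2@5, authorship .1..2.
After op 3 (add_cursor(1)): buffer="pmzbme" (len 6), cursors c4@1 c1@2 c3@3 c2@5, authorship .1..2.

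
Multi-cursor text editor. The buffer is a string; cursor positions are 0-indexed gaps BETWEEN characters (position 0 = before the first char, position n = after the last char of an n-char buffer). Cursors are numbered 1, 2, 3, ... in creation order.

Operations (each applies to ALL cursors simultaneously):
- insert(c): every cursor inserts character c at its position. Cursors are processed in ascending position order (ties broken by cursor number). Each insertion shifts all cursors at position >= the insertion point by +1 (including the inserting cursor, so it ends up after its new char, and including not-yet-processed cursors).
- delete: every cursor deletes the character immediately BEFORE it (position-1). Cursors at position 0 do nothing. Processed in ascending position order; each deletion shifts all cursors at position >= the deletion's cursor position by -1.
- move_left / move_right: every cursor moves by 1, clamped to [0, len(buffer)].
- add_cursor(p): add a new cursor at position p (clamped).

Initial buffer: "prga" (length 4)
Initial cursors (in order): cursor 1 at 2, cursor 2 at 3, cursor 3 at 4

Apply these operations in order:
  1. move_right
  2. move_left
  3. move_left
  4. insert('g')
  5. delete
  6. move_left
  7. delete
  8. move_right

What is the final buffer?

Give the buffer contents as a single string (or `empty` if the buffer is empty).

After op 1 (move_right): buffer="prga" (len 4), cursors c1@3 c2@4 c3@4, authorship ....
After op 2 (move_left): buffer="prga" (len 4), cursors c1@2 c2@3 c3@3, authorship ....
After op 3 (move_left): buffer="prga" (len 4), cursors c1@1 c2@2 c3@2, authorship ....
After op 4 (insert('g')): buffer="pgrggga" (len 7), cursors c1@2 c2@5 c3@5, authorship .1.23..
After op 5 (delete): buffer="prga" (len 4), cursors c1@1 c2@2 c3@2, authorship ....
After op 6 (move_left): buffer="prga" (len 4), cursors c1@0 c2@1 c3@1, authorship ....
After op 7 (delete): buffer="rga" (len 3), cursors c1@0 c2@0 c3@0, authorship ...
After op 8 (move_right): buffer="rga" (len 3), cursors c1@1 c2@1 c3@1, authorship ...

Answer: rga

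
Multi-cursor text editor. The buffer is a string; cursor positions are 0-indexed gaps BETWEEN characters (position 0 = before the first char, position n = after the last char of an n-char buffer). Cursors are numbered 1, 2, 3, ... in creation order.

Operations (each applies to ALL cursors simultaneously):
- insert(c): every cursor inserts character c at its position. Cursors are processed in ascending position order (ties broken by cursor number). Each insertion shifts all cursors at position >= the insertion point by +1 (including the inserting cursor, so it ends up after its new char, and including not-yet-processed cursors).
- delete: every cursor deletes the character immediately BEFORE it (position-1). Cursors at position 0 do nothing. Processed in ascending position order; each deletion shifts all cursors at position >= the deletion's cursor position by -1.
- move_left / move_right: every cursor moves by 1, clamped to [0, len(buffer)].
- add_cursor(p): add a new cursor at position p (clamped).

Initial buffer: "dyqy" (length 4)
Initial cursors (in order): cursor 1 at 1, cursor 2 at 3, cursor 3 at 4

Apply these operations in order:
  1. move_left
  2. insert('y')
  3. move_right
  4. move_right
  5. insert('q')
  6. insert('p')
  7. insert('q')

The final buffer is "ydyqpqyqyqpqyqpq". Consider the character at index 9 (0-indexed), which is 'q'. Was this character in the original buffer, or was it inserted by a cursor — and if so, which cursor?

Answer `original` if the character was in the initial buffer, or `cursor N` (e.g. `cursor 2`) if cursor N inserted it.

Answer: cursor 2

Derivation:
After op 1 (move_left): buffer="dyqy" (len 4), cursors c1@0 c2@2 c3@3, authorship ....
After op 2 (insert('y')): buffer="ydyyqyy" (len 7), cursors c1@1 c2@4 c3@6, authorship 1..2.3.
After op 3 (move_right): buffer="ydyyqyy" (len 7), cursors c1@2 c2@5 c3@7, authorship 1..2.3.
After op 4 (move_right): buffer="ydyyqyy" (len 7), cursors c1@3 c2@6 c3@7, authorship 1..2.3.
After op 5 (insert('q')): buffer="ydyqyqyqyq" (len 10), cursors c1@4 c2@8 c3@10, authorship 1..12.32.3
After op 6 (insert('p')): buffer="ydyqpyqyqpyqp" (len 13), cursors c1@5 c2@10 c3@13, authorship 1..112.322.33
After op 7 (insert('q')): buffer="ydyqpqyqyqpqyqpq" (len 16), cursors c1@6 c2@12 c3@16, authorship 1..1112.3222.333
Authorship (.=original, N=cursor N): 1 . . 1 1 1 2 . 3 2 2 2 . 3 3 3
Index 9: author = 2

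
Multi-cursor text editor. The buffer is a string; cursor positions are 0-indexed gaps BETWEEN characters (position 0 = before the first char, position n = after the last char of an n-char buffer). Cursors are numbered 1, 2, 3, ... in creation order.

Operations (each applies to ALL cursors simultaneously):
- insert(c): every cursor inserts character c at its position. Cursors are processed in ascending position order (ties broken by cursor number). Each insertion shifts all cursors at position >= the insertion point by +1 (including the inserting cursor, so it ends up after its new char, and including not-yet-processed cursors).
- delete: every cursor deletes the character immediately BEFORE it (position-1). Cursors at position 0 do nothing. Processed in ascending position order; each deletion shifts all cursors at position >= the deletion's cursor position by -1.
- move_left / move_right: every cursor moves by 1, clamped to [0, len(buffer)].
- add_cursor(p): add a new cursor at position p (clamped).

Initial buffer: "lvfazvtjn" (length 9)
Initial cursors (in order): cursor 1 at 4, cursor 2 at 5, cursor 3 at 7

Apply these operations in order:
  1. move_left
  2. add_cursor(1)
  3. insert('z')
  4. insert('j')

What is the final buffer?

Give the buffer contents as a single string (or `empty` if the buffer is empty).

Answer: lzjvfzjazjzvzjtjn

Derivation:
After op 1 (move_left): buffer="lvfazvtjn" (len 9), cursors c1@3 c2@4 c3@6, authorship .........
After op 2 (add_cursor(1)): buffer="lvfazvtjn" (len 9), cursors c4@1 c1@3 c2@4 c3@6, authorship .........
After op 3 (insert('z')): buffer="lzvfzazzvztjn" (len 13), cursors c4@2 c1@5 c2@7 c3@10, authorship .4..1.2..3...
After op 4 (insert('j')): buffer="lzjvfzjazjzvzjtjn" (len 17), cursors c4@3 c1@7 c2@10 c3@14, authorship .44..11.22..33...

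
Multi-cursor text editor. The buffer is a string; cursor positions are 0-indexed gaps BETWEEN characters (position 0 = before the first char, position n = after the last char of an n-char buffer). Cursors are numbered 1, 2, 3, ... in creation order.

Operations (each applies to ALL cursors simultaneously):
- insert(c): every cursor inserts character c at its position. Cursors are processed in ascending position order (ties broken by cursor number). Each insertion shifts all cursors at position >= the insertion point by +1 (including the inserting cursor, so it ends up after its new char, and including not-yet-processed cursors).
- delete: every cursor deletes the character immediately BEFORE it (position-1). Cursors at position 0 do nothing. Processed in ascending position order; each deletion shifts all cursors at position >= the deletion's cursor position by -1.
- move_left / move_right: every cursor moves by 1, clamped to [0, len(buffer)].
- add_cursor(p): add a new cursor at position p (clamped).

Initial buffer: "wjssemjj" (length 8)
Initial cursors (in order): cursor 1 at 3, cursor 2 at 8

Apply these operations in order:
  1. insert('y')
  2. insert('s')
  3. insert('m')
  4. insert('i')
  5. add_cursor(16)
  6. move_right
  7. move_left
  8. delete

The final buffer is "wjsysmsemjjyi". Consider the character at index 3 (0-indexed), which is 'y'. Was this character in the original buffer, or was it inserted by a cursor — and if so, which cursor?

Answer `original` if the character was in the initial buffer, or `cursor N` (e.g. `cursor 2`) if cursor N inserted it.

After op 1 (insert('y')): buffer="wjsysemjjy" (len 10), cursors c1@4 c2@10, authorship ...1.....2
After op 2 (insert('s')): buffer="wjsyssemjjys" (len 12), cursors c1@5 c2@12, authorship ...11.....22
After op 3 (insert('m')): buffer="wjsysmsemjjysm" (len 14), cursors c1@6 c2@14, authorship ...111.....222
After op 4 (insert('i')): buffer="wjsysmisemjjysmi" (len 16), cursors c1@7 c2@16, authorship ...1111.....2222
After op 5 (add_cursor(16)): buffer="wjsysmisemjjysmi" (len 16), cursors c1@7 c2@16 c3@16, authorship ...1111.....2222
After op 6 (move_right): buffer="wjsysmisemjjysmi" (len 16), cursors c1@8 c2@16 c3@16, authorship ...1111.....2222
After op 7 (move_left): buffer="wjsysmisemjjysmi" (len 16), cursors c1@7 c2@15 c3@15, authorship ...1111.....2222
After op 8 (delete): buffer="wjsysmsemjjyi" (len 13), cursors c1@6 c2@12 c3@12, authorship ...111.....22
Authorship (.=original, N=cursor N): . . . 1 1 1 . . . . . 2 2
Index 3: author = 1

Answer: cursor 1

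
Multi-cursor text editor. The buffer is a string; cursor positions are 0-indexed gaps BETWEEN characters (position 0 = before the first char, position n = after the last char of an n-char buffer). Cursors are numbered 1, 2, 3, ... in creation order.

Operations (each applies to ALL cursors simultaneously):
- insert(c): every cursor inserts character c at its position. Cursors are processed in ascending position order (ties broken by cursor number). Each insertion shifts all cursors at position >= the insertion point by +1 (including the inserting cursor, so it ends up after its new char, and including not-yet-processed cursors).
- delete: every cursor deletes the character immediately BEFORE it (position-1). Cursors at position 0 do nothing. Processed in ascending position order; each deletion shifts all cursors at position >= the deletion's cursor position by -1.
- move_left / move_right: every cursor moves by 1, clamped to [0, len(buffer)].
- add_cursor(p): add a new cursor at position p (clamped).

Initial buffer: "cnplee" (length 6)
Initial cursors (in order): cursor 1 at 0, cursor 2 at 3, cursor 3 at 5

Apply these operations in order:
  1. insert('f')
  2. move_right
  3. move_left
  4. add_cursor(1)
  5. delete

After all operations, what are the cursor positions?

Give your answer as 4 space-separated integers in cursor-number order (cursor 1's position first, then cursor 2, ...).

Answer: 0 3 5 0

Derivation:
After op 1 (insert('f')): buffer="fcnpflefe" (len 9), cursors c1@1 c2@5 c3@8, authorship 1...2..3.
After op 2 (move_right): buffer="fcnpflefe" (len 9), cursors c1@2 c2@6 c3@9, authorship 1...2..3.
After op 3 (move_left): buffer="fcnpflefe" (len 9), cursors c1@1 c2@5 c3@8, authorship 1...2..3.
After op 4 (add_cursor(1)): buffer="fcnpflefe" (len 9), cursors c1@1 c4@1 c2@5 c3@8, authorship 1...2..3.
After op 5 (delete): buffer="cnplee" (len 6), cursors c1@0 c4@0 c2@3 c3@5, authorship ......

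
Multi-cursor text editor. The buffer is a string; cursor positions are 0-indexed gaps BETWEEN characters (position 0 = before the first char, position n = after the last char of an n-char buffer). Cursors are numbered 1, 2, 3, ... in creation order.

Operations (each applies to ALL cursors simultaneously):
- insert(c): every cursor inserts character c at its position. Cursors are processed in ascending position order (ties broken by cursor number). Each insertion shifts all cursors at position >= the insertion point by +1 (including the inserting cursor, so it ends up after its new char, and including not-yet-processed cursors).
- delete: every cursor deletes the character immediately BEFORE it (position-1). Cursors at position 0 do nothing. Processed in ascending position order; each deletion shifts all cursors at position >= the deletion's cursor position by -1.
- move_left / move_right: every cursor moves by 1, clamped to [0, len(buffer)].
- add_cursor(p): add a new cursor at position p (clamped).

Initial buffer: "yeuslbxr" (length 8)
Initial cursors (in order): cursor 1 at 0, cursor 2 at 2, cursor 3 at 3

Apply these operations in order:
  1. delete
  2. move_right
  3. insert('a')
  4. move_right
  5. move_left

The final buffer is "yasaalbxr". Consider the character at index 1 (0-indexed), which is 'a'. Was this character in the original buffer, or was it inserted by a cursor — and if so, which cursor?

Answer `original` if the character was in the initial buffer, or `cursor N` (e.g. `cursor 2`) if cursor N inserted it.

Answer: cursor 1

Derivation:
After op 1 (delete): buffer="yslbxr" (len 6), cursors c1@0 c2@1 c3@1, authorship ......
After op 2 (move_right): buffer="yslbxr" (len 6), cursors c1@1 c2@2 c3@2, authorship ......
After op 3 (insert('a')): buffer="yasaalbxr" (len 9), cursors c1@2 c2@5 c3@5, authorship .1.23....
After op 4 (move_right): buffer="yasaalbxr" (len 9), cursors c1@3 c2@6 c3@6, authorship .1.23....
After op 5 (move_left): buffer="yasaalbxr" (len 9), cursors c1@2 c2@5 c3@5, authorship .1.23....
Authorship (.=original, N=cursor N): . 1 . 2 3 . . . .
Index 1: author = 1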